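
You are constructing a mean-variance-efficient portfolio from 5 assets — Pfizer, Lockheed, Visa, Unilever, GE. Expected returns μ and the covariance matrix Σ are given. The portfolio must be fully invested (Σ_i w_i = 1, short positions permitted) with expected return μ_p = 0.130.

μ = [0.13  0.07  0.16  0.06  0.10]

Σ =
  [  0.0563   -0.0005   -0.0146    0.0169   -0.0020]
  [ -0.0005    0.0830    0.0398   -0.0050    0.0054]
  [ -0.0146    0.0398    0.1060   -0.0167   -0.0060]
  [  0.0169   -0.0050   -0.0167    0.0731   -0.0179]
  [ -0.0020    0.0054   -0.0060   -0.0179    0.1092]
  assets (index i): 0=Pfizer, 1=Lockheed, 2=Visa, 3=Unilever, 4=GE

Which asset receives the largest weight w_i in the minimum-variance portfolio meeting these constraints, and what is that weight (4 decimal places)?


g=Σ⁻¹μ = [2.6139  -0.2059  2.1768  1.0079  1.2586]
h=Σ⁻¹𝟙 = [16.6774  6.2472  12.6459  16.2026  12.5048]
a=μᵀg=0.860018  b=𝟙ᵀg=6.851344  c=𝟙ᵀh=64.277893  D=ac−b²=8.339233
λ₁=(c·0.130−b)/D = (64.277893·0.130−6.851344)/8.339233 = 0.180446
λ₂=(a−b·0.130)/D = (0.860018−6.851344·0.130)/8.339233 = -0.003676
w* = 0.180446·g + -0.003676·h:
  w_0 = 0.180446·2.6139 + -0.003676·16.6774 = 0.4104  (Pfizer)
  w_1 = 0.180446·-0.2059 + -0.003676·6.2472 = -0.0601  (Lockheed)
  w_2 = 0.180446·2.1768 + -0.003676·12.6459 = 0.3463  (Visa)
  w_3 = 0.180446·1.0079 + -0.003676·16.2026 = 0.1223  (Unilever)
  w_4 = 0.180446·1.2586 + -0.003676·12.5048 = 0.1811  (GE)
Σw_i=1.0000  μᵀw=0.1300
σ²=wᵀΣw=λ₁·μ_p+λ₂ = 0.180446·0.130 + -0.003676 = 0.019782 ≈ 0.0198

Pfizer (0.4104)


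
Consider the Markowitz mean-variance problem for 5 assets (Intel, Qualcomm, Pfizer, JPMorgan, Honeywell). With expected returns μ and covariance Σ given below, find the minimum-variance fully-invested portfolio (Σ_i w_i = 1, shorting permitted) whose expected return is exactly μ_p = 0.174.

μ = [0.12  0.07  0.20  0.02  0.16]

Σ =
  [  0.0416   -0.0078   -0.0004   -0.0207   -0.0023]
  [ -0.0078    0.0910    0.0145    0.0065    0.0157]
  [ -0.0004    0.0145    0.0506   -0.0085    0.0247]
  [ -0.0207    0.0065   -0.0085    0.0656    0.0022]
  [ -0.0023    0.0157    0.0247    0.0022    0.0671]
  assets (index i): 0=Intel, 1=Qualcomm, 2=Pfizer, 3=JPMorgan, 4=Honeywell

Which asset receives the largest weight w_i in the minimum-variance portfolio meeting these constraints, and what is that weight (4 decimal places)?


x=Σ⁻¹μ = [4.0114  0.1930  3.7654  2.0051  1.0250]
y=Σ⁻¹𝟙 = [40.8685  8.1664  19.7249  29.6800  6.1592]
a=μᵀx=1.452070  b=𝟙ᵀx=10.999932  c=𝟙ᵀy=104.599081  D=ac−b²=30.886642
λ₁=(c·0.174−b)/D = (104.599081·0.174−10.999932)/30.886642 = 0.233120
λ₂=(a−b·0.174)/D = (1.452070−10.999932·0.174)/30.886642 = -0.014955
w* = 0.233120·x + -0.014955·y:
  w_0 = 0.233120·4.0114 + -0.014955·40.8685 = 0.3239  (Intel)
  w_1 = 0.233120·0.1930 + -0.014955·8.1664 = -0.0771  (Qualcomm)
  w_2 = 0.233120·3.7654 + -0.014955·19.7249 = 0.5828  (Pfizer)
  w_3 = 0.233120·2.0051 + -0.014955·29.6800 = 0.0235  (JPMorgan)
  w_4 = 0.233120·1.0250 + -0.014955·6.1592 = 0.1468  (Honeywell)
Σw_i=1.0000  μᵀw=0.1740
σ²=wᵀΣw=λ₁·μ_p+λ₂ = 0.233120·0.174 + -0.014955 = 0.025608 ≈ 0.0256

Pfizer (0.5828)


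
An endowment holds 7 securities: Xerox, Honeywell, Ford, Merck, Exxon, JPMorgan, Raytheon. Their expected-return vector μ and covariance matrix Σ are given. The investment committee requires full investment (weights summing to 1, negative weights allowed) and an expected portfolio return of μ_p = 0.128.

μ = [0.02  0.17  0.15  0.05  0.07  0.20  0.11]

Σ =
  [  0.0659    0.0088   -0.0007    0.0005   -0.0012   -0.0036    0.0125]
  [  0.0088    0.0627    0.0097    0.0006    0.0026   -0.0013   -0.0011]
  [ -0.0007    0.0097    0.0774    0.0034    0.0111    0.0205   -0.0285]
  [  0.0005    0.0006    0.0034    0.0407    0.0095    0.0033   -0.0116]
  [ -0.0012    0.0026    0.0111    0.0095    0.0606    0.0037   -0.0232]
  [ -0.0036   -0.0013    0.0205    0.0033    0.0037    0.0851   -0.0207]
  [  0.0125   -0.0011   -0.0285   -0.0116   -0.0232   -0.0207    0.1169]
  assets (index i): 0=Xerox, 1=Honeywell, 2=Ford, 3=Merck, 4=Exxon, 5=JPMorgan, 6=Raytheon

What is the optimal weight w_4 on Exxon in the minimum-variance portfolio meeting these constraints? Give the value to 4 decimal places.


p=Σ⁻¹μ = [-0.2837  2.5381  1.5393  1.1943  1.2531  2.4328  2.1685]
q=Σ⁻¹𝟙 = [11.0205  12.2938  11.4456  23.5835  16.5740  12.4178  18.1104]
a=μᵀp=1.529216  b=𝟙ᵀp=10.842248  c=𝟙ᵀq=105.445495  D=ac−b²=43.694608
λ₁=(c·0.128−b)/D = (105.445495·0.128−10.842248)/43.694608 = 0.060758
λ₂=(a−b·0.128)/D = (1.529216−10.842248·0.128)/43.694608 = 0.003236
w* = 0.060758·p + 0.003236·q:
  w_0 = 0.060758·-0.2837 + 0.003236·11.0205 = 0.0184  (Xerox)
  w_1 = 0.060758·2.5381 + 0.003236·12.2938 = 0.1940  (Honeywell)
  w_2 = 0.060758·1.5393 + 0.003236·11.4456 = 0.1306  (Ford)
  w_3 = 0.060758·1.1943 + 0.003236·23.5835 = 0.1489  (Merck)
  w_4 = 0.060758·1.2531 + 0.003236·16.5740 = 0.1298  (Exxon)
  w_5 = 0.060758·2.4328 + 0.003236·12.4178 = 0.1880  (JPMorgan)
  w_6 = 0.060758·2.1685 + 0.003236·18.1104 = 0.1904  (Raytheon)
Σw_i=1.0000  μᵀw=0.1280
σ²=wᵀΣw=λ₁·μ_p+λ₂ = 0.060758·0.128 + 0.003236 = 0.011013 ≈ 0.0110

0.1298


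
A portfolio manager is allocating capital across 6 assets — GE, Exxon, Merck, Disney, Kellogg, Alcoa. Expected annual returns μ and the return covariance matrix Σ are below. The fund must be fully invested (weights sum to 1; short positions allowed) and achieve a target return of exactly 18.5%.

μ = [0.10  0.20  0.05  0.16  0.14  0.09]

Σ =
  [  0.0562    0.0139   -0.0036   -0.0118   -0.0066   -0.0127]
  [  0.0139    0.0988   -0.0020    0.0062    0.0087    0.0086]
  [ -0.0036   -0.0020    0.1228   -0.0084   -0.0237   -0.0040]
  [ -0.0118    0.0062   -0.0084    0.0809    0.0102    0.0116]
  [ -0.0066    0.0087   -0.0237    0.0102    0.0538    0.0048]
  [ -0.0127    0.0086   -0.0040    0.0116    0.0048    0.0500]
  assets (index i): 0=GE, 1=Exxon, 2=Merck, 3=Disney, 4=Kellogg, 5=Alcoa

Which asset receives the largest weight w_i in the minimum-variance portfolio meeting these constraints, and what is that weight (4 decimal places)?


Exxon (0.4727)

g=Σ⁻¹μ = [2.6553  1.1702  1.2198  1.8097  2.7827  1.6838]
h=Σ⁻¹𝟙 = [28.9831  1.4502  15.2716  11.6531  24.3483  23.2930]
a=μᵀg=1.391249  b=𝟙ᵀg=11.321563  c=𝟙ᵀh=104.999331  D=ac−b²=17.902391
λ₁=(c·0.185−b)/D = (104.999331·0.185−11.321563)/17.902391 = 0.452639
λ₂=(a−b·0.185)/D = (1.391249−11.321563·0.185)/17.902391 = -0.039282
w* = 0.452639·g + -0.039282·h:
  w_0 = 0.452639·2.6553 + -0.039282·28.9831 = 0.0634  (GE)
  w_1 = 0.452639·1.1702 + -0.039282·1.4502 = 0.4727  (Exxon)
  w_2 = 0.452639·1.2198 + -0.039282·15.2716 = -0.0478  (Merck)
  w_3 = 0.452639·1.8097 + -0.039282·11.6531 = 0.3614  (Disney)
  w_4 = 0.452639·2.7827 + -0.039282·24.3483 = 0.3031  (Kellogg)
  w_5 = 0.452639·1.6838 + -0.039282·23.2930 = -0.1529  (Alcoa)
Σw_i=1.0000  μᵀw=0.1850
σ²=wᵀΣw=λ₁·μ_p+λ₂ = 0.452639·0.185 + -0.039282 = 0.044456 ≈ 0.0445


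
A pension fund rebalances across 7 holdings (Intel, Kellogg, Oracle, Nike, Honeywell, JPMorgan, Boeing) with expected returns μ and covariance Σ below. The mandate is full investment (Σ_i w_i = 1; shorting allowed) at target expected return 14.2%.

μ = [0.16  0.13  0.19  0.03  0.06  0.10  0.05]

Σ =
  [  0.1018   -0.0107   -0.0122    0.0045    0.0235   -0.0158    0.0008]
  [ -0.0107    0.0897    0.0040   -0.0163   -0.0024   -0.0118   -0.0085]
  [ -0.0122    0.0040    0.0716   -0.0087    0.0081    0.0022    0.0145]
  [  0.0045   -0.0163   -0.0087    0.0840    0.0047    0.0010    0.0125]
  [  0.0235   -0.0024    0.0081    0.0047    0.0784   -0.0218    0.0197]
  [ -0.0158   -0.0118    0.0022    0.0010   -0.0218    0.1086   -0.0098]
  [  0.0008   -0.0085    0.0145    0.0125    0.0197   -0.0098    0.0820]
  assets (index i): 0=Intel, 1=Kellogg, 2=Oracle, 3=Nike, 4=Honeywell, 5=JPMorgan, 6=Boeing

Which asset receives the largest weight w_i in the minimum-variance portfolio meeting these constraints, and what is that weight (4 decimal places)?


g=Σ⁻¹μ = [2.2865  1.9680  2.9201  0.8519  0.1177  1.4501  0.2902]
h=Σ⁻¹𝟙 = [12.8676  17.7330  13.5438  14.0256  9.1842  15.2585  8.9919]
a=μᵀg=1.368654  b=𝟙ᵀg=9.884684  c=𝟙ᵀh=91.604551  D=ac−b²=27.667994
λ₁=(c·0.142−b)/D = (91.604551·0.142−9.884684)/27.667994 = 0.112880
λ₂=(a−b·0.142)/D = (1.368654−9.884684·0.142)/27.667994 = -0.001264
w* = 0.112880·g + -0.001264·h:
  w_0 = 0.112880·2.2865 + -0.001264·12.8676 = 0.2418  (Intel)
  w_1 = 0.112880·1.9680 + -0.001264·17.7330 = 0.1997  (Kellogg)
  w_2 = 0.112880·2.9201 + -0.001264·13.5438 = 0.3125  (Oracle)
  w_3 = 0.112880·0.8519 + -0.001264·14.0256 = 0.0784  (Nike)
  w_4 = 0.112880·0.1177 + -0.001264·9.1842 = 0.0017  (Honeywell)
  w_5 = 0.112880·1.4501 + -0.001264·15.2585 = 0.1444  (JPMorgan)
  w_6 = 0.112880·0.2902 + -0.001264·8.9919 = 0.0214  (Boeing)
Σw_i=1.0000  μᵀw=0.1420
σ²=wᵀΣw=λ₁·μ_p+λ₂ = 0.112880·0.142 + -0.001264 = 0.014765 ≈ 0.0148

Oracle (0.3125)


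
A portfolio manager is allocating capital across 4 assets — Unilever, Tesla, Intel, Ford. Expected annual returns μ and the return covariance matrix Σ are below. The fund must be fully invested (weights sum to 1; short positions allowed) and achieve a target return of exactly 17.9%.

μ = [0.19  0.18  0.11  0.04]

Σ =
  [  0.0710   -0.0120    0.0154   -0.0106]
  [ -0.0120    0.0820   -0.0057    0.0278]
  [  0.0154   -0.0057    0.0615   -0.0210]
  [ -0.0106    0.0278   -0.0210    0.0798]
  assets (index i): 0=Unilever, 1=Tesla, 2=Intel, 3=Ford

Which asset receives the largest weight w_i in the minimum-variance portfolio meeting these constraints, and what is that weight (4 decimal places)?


g=Σ⁻¹μ = [2.8560  2.5924  1.4350  0.3551]
h=Σ⁻¹𝟙 = [14.0322  10.1959  19.1113  15.8726]
a=μᵀg=1.181327  b=𝟙ᵀg=7.238524  c=𝟙ᵀh=59.211983  D=ac−b²=17.552472
λ₁=(c·0.179−b)/D = (59.211983·0.179−7.238524)/17.552472 = 0.191450
λ₂=(a−b·0.179)/D = (1.181327−7.238524·0.179)/17.552472 = -0.006516
w* = 0.191450·g + -0.006516·h:
  w_0 = 0.191450·2.8560 + -0.006516·14.0322 = 0.4553  (Unilever)
  w_1 = 0.191450·2.5924 + -0.006516·10.1959 = 0.4299  (Tesla)
  w_2 = 0.191450·1.4350 + -0.006516·19.1113 = 0.1502  (Intel)
  w_3 = 0.191450·0.3551 + -0.006516·15.8726 = -0.0354  (Ford)
Σw_i=1.0000  μᵀw=0.1790
σ²=wᵀΣw=λ₁·μ_p+λ₂ = 0.191450·0.179 + -0.006516 = 0.027754 ≈ 0.0278

Unilever (0.4553)


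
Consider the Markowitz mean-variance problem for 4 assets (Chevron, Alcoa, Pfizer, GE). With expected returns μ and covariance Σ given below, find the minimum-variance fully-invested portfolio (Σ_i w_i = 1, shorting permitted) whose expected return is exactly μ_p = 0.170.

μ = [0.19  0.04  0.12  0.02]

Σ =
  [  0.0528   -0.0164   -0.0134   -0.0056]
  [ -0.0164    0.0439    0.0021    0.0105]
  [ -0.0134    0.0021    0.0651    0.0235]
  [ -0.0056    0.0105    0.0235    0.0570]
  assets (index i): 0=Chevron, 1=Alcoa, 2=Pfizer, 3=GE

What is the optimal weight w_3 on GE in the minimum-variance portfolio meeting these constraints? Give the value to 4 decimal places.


g=Σ⁻¹μ = [5.2147  2.9439  3.1790  -0.9897]
h=Σ⁻¹𝟙 = [34.7932  33.1852  18.9056  7.0546]
a=μᵀg=1.470237  b=𝟙ᵀg=10.347878  c=𝟙ᵀh=93.938672  D=ac−b²=31.033493
λ₁=(c·0.170−b)/D = (93.938672·0.170−10.347878)/31.033493 = 0.181149
λ₂=(a−b·0.170)/D = (1.470237−10.347878·0.170)/31.033493 = -0.009309
w* = 0.181149·g + -0.009309·h:
  w_0 = 0.181149·5.2147 + -0.009309·34.7932 = 0.6207  (Chevron)
  w_1 = 0.181149·2.9439 + -0.009309·33.1852 = 0.2244  (Alcoa)
  w_2 = 0.181149·3.1790 + -0.009309·18.9056 = 0.3999  (Pfizer)
  w_3 = 0.181149·-0.9897 + -0.009309·7.0546 = -0.2450  (GE)
Σw_i=1.0000  μᵀw=0.1700
σ²=wᵀΣw=λ₁·μ_p+λ₂ = 0.181149·0.170 + -0.009309 = 0.021486 ≈ 0.0215

-0.2450


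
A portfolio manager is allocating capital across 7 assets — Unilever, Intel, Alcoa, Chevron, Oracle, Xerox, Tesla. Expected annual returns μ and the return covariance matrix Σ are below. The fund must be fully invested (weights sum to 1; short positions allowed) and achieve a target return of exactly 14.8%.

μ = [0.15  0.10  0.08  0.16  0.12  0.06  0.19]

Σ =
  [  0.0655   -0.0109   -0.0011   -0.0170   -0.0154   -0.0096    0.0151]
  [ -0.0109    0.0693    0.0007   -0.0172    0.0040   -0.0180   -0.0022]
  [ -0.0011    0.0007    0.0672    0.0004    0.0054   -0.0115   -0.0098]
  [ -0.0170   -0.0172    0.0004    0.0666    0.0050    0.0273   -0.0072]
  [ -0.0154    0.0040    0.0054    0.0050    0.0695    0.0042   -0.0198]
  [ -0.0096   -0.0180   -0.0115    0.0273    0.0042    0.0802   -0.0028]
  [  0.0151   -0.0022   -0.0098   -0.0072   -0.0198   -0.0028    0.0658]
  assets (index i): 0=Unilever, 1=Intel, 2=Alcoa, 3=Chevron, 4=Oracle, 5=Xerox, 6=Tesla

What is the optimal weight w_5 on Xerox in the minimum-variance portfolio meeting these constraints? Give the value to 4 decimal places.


x=Σ⁻¹μ = [3.8578  3.1830  1.6268  4.0724  2.9965  0.7446  3.7299]
y=Σ⁻¹𝟙 = [28.7723  28.4164  19.2912  23.5284  21.2202  16.7077  22.0890]
a=μᵀx=2.791652  b=𝟙ᵀx=20.211111  c=𝟙ᵀy=160.025111  D=ac−b²=38.245437
λ₁=(c·0.148−b)/D = (160.025111·0.148−20.211111)/38.245437 = 0.090798
λ₂=(a−b·0.148)/D = (2.791652−20.211111·0.148)/38.245437 = -0.005219
w* = 0.090798·x + -0.005219·y:
  w_0 = 0.090798·3.8578 + -0.005219·28.7723 = 0.2001  (Unilever)
  w_1 = 0.090798·3.1830 + -0.005219·28.4164 = 0.1407  (Intel)
  w_2 = 0.090798·1.6268 + -0.005219·19.2912 = 0.0470  (Alcoa)
  w_3 = 0.090798·4.0724 + -0.005219·23.5284 = 0.2470  (Chevron)
  w_4 = 0.090798·2.9965 + -0.005219·21.2202 = 0.1613  (Oracle)
  w_5 = 0.090798·0.7446 + -0.005219·16.7077 = -0.0196  (Xerox)
  w_6 = 0.090798·3.7299 + -0.005219·22.0890 = 0.2234  (Tesla)
Σw_i=1.0000  μᵀw=0.1480
σ²=wᵀΣw=λ₁·μ_p+λ₂ = 0.090798·0.148 + -0.005219 = 0.008219 ≈ 0.0082

-0.0196


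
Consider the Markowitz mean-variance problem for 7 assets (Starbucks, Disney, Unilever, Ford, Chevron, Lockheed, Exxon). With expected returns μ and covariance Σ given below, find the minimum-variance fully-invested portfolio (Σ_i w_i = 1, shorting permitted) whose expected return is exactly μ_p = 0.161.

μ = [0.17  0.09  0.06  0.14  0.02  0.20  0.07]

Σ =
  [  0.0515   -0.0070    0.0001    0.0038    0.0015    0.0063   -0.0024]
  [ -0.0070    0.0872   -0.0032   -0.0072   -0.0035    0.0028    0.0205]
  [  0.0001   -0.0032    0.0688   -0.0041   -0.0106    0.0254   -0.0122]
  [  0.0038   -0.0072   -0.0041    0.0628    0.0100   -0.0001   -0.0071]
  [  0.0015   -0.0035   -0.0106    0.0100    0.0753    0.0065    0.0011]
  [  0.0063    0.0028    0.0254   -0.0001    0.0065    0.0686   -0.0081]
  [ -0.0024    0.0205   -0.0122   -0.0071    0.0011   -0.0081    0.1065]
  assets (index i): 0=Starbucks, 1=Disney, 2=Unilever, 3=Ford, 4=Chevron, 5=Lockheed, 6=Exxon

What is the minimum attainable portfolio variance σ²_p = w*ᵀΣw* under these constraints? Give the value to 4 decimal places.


0.0168

u=Σ⁻¹μ = [3.0117  1.1712  0.1991  2.3405  -0.2644  2.6500  0.8828]
v=Σ⁻¹𝟙 = [19.3333  12.8488  17.9350  16.5308  13.1728  5.6884  10.8053]
a=μᵀu=1.543533  b=𝟙ᵀu=9.990992  c=𝟙ᵀv=96.314537  D=ac−b²=48.844787
λ₁=(c·0.161−b)/D = (96.314537·0.161−9.990992)/48.844787 = 0.112922
λ₂=(a−b·0.161)/D = (1.543533−9.990992·0.161)/48.844787 = -0.001331
w* = 0.112922·u + -0.001331·v:
  w_0 = 0.112922·3.0117 + -0.001331·19.3333 = 0.3144  (Starbucks)
  w_1 = 0.112922·1.1712 + -0.001331·12.8488 = 0.1151  (Disney)
  w_2 = 0.112922·0.1991 + -0.001331·17.9350 = -0.0014  (Unilever)
  w_3 = 0.112922·2.3405 + -0.001331·16.5308 = 0.2423  (Ford)
  w_4 = 0.112922·-0.2644 + -0.001331·13.1728 = -0.0474  (Chevron)
  w_5 = 0.112922·2.6500 + -0.001331·5.6884 = 0.2917  (Lockheed)
  w_6 = 0.112922·0.8828 + -0.001331·10.8053 = 0.0853  (Exxon)
Σw_i=1.0000  μᵀw=0.1610
σ²=wᵀΣw=λ₁·μ_p+λ₂ = 0.112922·0.161 + -0.001331 = 0.016849 ≈ 0.0168


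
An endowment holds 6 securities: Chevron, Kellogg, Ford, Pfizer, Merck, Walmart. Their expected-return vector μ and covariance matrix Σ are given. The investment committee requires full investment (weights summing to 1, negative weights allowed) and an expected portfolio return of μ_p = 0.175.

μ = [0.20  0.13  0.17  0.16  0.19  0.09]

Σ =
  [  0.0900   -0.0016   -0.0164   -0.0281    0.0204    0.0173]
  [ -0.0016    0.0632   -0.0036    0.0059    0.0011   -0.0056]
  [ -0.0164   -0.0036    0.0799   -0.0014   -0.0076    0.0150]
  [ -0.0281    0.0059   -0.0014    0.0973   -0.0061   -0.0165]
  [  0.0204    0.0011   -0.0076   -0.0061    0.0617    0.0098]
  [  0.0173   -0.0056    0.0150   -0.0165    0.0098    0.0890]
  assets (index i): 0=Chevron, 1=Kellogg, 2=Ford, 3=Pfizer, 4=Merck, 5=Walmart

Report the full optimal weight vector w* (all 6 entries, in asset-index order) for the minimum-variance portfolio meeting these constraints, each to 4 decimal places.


0.2366  0.1337  0.2392  0.1947  0.2086  -0.0128

u=Σ⁻¹μ = [2.9982  2.0370  3.0901  2.6371  2.6563  0.2322]
v=Σ⁻¹𝟙 = [14.7843  16.1185  16.2987  16.0190  13.3318  8.1312]
a=μᵀu=2.337295  b=𝟙ᵀu=13.650921  c=𝟙ᵀv=84.683423  D=ac−b²=11.582538
λ₁=(c·0.175−b)/D = (84.683423·0.175−13.650921)/11.582538 = 0.100900
λ₂=(a−b·0.175)/D = (2.337295−13.650921·0.175)/11.582538 = -0.004456
w* = 0.100900·u + -0.004456·v:
  w_0 = 0.100900·2.9982 + -0.004456·14.7843 = 0.2366  (Chevron)
  w_1 = 0.100900·2.0370 + -0.004456·16.1185 = 0.1337  (Kellogg)
  w_2 = 0.100900·3.0901 + -0.004456·16.2987 = 0.2392  (Ford)
  w_3 = 0.100900·2.6371 + -0.004456·16.0190 = 0.1947  (Pfizer)
  w_4 = 0.100900·2.6563 + -0.004456·13.3318 = 0.2086  (Merck)
  w_5 = 0.100900·0.2322 + -0.004456·8.1312 = -0.0128  (Walmart)
Σw_i=1.0000  μᵀw=0.1750
σ²=wᵀΣw=λ₁·μ_p+λ₂ = 0.100900·0.175 + -0.004456 = 0.013201 ≈ 0.0132


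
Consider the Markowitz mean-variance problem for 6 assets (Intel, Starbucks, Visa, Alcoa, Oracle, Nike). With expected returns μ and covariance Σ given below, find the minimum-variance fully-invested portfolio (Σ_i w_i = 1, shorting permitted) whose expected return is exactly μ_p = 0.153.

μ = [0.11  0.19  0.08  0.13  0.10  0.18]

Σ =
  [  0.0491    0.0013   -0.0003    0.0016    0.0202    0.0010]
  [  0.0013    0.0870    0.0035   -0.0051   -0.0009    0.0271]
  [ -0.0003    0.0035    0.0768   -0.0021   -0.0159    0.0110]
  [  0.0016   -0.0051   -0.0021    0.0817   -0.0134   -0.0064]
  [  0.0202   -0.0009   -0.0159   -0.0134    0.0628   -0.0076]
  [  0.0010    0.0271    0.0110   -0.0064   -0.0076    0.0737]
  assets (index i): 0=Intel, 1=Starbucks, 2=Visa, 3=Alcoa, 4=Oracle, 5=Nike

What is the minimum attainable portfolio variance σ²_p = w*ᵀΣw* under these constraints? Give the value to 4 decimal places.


0.0190

x=Σ⁻¹μ = [1.1514  1.6255  1.2077  2.2379  2.2801  2.0782]
y=Σ⁻¹𝟙 = [10.4285  8.2795  16.0094  17.4769  21.8946  11.7686]
a=μᵀx=1.425133  b=𝟙ᵀx=10.580794  c=𝟙ᵀy=85.857448  D=ac−b²=10.405046
λ₁=(c·0.153−b)/D = (85.857448·0.153−10.580794)/10.405046 = 0.245592
λ₂=(a−b·0.153)/D = (1.425133−10.580794·0.153)/10.405046 = -0.018619
w* = 0.245592·x + -0.018619·y:
  w_0 = 0.245592·1.1514 + -0.018619·10.4285 = 0.0886  (Intel)
  w_1 = 0.245592·1.6255 + -0.018619·8.2795 = 0.2451  (Starbucks)
  w_2 = 0.245592·1.2077 + -0.018619·16.0094 = -0.0015  (Visa)
  w_3 = 0.245592·2.2379 + -0.018619·17.4769 = 0.2242  (Alcoa)
  w_4 = 0.245592·2.2801 + -0.018619·21.8946 = 0.1523  (Oracle)
  w_5 = 0.245592·2.0782 + -0.018619·11.7686 = 0.2913  (Nike)
Σw_i=1.0000  μᵀw=0.1530
σ²=wᵀΣw=λ₁·μ_p+λ₂ = 0.245592·0.153 + -0.018619 = 0.018957 ≈ 0.0190


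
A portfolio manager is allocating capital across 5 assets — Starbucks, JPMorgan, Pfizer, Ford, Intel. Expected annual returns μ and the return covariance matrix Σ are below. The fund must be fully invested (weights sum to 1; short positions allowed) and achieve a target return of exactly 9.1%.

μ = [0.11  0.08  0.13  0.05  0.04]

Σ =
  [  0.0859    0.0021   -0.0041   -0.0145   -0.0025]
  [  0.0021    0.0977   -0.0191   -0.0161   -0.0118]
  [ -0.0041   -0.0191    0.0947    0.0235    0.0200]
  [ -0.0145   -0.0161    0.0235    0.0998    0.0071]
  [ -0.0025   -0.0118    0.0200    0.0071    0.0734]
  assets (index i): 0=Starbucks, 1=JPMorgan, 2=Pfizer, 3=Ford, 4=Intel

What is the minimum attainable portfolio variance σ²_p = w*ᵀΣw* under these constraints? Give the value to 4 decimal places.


p=Σ⁻¹μ = [1.4208  1.2044  1.4750  0.5307  0.3337]
q=Σ⁻¹𝟙 = [14.0105  15.0931  8.5863  11.5387  13.0718]
a=μᵀp=0.484277  b=𝟙ᵀp=4.964632  c=𝟙ᵀq=62.300460  D=ac−b²=5.523076
λ₁=(c·0.091−b)/D = (62.300460·0.091−4.964632)/5.523076 = 0.127594
λ₂=(a−b·0.091)/D = (0.484277−4.964632·0.091)/5.523076 = 0.005883
w* = 0.127594·p + 0.005883·q:
  w_0 = 0.127594·1.4208 + 0.005883·14.0105 = 0.2637  (Starbucks)
  w_1 = 0.127594·1.2044 + 0.005883·15.0931 = 0.2425  (JPMorgan)
  w_2 = 0.127594·1.4750 + 0.005883·8.5863 = 0.2387  (Pfizer)
  w_3 = 0.127594·0.5307 + 0.005883·11.5387 = 0.1356  (Ford)
  w_4 = 0.127594·0.3337 + 0.005883·13.0718 = 0.1195  (Intel)
Σw_i=1.0000  μᵀw=0.0910
σ²=wᵀΣw=λ₁·μ_p+λ₂ = 0.127594·0.091 + 0.005883 = 0.017495 ≈ 0.0175

0.0175


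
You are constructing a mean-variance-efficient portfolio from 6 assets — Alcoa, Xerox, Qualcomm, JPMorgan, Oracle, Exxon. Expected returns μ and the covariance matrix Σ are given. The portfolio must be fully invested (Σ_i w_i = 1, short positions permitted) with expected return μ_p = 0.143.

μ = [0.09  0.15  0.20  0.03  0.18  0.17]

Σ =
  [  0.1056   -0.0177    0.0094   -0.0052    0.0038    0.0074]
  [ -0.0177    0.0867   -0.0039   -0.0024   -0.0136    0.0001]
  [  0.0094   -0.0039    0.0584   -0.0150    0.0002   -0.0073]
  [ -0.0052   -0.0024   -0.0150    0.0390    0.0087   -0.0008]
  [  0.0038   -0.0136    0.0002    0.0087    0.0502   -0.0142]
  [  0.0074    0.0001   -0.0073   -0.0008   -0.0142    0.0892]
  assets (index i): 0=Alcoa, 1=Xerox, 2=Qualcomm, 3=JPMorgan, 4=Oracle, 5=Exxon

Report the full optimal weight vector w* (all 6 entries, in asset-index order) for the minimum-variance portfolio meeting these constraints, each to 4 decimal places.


u=Σ⁻¹μ = [0.6471  2.8589  4.2953  1.6626  4.8511  2.9876]
v=Σ⁻¹𝟙 = [9.9378  19.3471  27.5260  33.9275  23.1160  16.6015]
a=μᵀu=2.777108  b=𝟙ᵀu=17.302632  c=𝟙ᵀv=130.455895  D=ac−b²=62.909003
λ₁=(c·0.143−b)/D = (130.455895·0.143−17.302632)/62.909003 = 0.021500
λ₂=(a−b·0.143)/D = (2.777108−17.302632·0.143)/62.909003 = 0.004814
w* = 0.021500·u + 0.004814·v:
  w_0 = 0.021500·0.6471 + 0.004814·9.9378 = 0.0618  (Alcoa)
  w_1 = 0.021500·2.8589 + 0.004814·19.3471 = 0.1546  (Xerox)
  w_2 = 0.021500·4.2953 + 0.004814·27.5260 = 0.2249  (Qualcomm)
  w_3 = 0.021500·1.6626 + 0.004814·33.9275 = 0.1991  (JPMorgan)
  w_4 = 0.021500·4.8511 + 0.004814·23.1160 = 0.2156  (Oracle)
  w_5 = 0.021500·2.9876 + 0.004814·16.6015 = 0.1442  (Exxon)
Σw_i=1.0000  μᵀw=0.1430
σ²=wᵀΣw=λ₁·μ_p+λ₂ = 0.021500·0.143 + 0.004814 = 0.007888 ≈ 0.0079

0.0618  0.1546  0.2249  0.1991  0.2156  0.1442


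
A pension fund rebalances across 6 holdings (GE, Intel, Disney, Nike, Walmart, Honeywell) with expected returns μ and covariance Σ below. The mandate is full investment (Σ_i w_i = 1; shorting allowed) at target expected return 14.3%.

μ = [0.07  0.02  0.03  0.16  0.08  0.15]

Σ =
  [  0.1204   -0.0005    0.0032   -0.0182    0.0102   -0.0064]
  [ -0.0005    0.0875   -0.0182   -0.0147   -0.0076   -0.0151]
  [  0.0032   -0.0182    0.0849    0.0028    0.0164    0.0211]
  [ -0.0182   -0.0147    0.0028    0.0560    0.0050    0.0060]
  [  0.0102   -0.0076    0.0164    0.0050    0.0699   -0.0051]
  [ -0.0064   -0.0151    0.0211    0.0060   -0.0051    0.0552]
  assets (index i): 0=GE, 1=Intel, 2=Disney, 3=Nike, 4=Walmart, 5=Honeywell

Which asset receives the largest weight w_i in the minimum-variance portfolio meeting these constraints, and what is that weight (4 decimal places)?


x=Σ⁻¹μ = [1.1399  1.3092  -0.5488  3.1445  1.2572  3.1918]
y=Σ⁻¹𝟙 = [11.7877  21.8079  7.4223  23.5966  13.0786  21.2546]
a=μᵀx=1.171983  b=𝟙ᵀx=9.493892  c=𝟙ᵀy=98.947636  D=ac−b²=25.830978
λ₁=(c·0.143−b)/D = (98.947636·0.143−9.493892)/25.830978 = 0.180234
λ₂=(a−b·0.143)/D = (1.171983−9.493892·0.143)/25.830978 = -0.007187
w* = 0.180234·x + -0.007187·y:
  w_0 = 0.180234·1.1399 + -0.007187·11.7877 = 0.1207  (GE)
  w_1 = 0.180234·1.3092 + -0.007187·21.8079 = 0.0792  (Intel)
  w_2 = 0.180234·-0.5488 + -0.007187·7.4223 = -0.1522  (Disney)
  w_3 = 0.180234·3.1445 + -0.007187·23.5966 = 0.3972  (Nike)
  w_4 = 0.180234·1.2572 + -0.007187·13.0786 = 0.1326  (Walmart)
  w_5 = 0.180234·3.1918 + -0.007187·21.2546 = 0.4225  (Honeywell)
Σw_i=1.0000  μᵀw=0.1430
σ²=wᵀΣw=λ₁·μ_p+λ₂ = 0.180234·0.143 + -0.007187 = 0.018587 ≈ 0.0186

Honeywell (0.4225)


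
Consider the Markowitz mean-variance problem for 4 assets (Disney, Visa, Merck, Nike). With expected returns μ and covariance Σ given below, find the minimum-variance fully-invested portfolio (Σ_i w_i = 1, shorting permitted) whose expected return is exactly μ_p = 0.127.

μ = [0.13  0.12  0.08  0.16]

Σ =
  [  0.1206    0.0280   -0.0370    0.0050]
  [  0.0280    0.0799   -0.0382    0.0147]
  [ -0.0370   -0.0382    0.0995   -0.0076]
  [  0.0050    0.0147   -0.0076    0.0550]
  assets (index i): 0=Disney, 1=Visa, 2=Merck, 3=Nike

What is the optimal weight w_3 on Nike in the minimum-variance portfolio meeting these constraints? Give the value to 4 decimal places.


0.3883

p=Σ⁻¹μ = [1.2386  1.5673  2.0698  2.6636]
q=Σ⁻¹𝟙 = [10.4331  16.1424  21.3393  15.8676]
a=μᵀp=0.940860  b=𝟙ᵀp=7.539352  c=𝟙ᵀq=63.782400  D=ac−b²=3.168501
λ₁=(c·0.127−b)/D = (63.782400·0.127−7.539352)/3.168501 = 0.177059
λ₂=(a−b·0.127)/D = (0.940860−7.539352·0.127)/3.168501 = -0.005251
w* = 0.177059·p + -0.005251·q:
  w_0 = 0.177059·1.2386 + -0.005251·10.4331 = 0.1645  (Disney)
  w_1 = 0.177059·1.5673 + -0.005251·16.1424 = 0.1927  (Visa)
  w_2 = 0.177059·2.0698 + -0.005251·21.3393 = 0.2544  (Merck)
  w_3 = 0.177059·2.6636 + -0.005251·15.8676 = 0.3883  (Nike)
Σw_i=1.0000  μᵀw=0.1270
σ²=wᵀΣw=λ₁·μ_p+λ₂ = 0.177059·0.127 + -0.005251 = 0.017236 ≈ 0.0172


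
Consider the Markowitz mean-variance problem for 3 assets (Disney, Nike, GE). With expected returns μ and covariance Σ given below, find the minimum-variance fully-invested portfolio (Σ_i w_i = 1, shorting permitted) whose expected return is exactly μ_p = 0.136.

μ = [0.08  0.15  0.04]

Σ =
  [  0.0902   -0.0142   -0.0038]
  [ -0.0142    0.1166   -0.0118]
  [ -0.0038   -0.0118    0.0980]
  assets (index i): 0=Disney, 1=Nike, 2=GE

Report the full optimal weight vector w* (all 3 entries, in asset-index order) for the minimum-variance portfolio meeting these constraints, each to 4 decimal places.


0.3272  0.7537  -0.0809

x=Σ⁻¹μ = [1.1482  1.4902  0.6321]
y=Σ⁻¹𝟙 = [13.3960  11.4323  12.1001]
a=μᵀx=0.340674  b=𝟙ᵀx=3.270524  c=𝟙ᵀy=36.928331  D=ac−b²=1.884210
λ₁=(c·0.136−b)/D = (36.928331·0.136−3.270524)/1.884210 = 0.929689
λ₂=(a−b·0.136)/D = (0.340674−3.270524·0.136)/1.884210 = -0.055258
w* = 0.929689·x + -0.055258·y:
  w_0 = 0.929689·1.1482 + -0.055258·13.3960 = 0.3272  (Disney)
  w_1 = 0.929689·1.4902 + -0.055258·11.4323 = 0.7537  (Nike)
  w_2 = 0.929689·0.6321 + -0.055258·12.1001 = -0.0809  (GE)
Σw_i=1.0000  μᵀw=0.1360
σ²=wᵀΣw=λ₁·μ_p+λ₂ = 0.929689·0.136 + -0.055258 = 0.071180 ≈ 0.0712


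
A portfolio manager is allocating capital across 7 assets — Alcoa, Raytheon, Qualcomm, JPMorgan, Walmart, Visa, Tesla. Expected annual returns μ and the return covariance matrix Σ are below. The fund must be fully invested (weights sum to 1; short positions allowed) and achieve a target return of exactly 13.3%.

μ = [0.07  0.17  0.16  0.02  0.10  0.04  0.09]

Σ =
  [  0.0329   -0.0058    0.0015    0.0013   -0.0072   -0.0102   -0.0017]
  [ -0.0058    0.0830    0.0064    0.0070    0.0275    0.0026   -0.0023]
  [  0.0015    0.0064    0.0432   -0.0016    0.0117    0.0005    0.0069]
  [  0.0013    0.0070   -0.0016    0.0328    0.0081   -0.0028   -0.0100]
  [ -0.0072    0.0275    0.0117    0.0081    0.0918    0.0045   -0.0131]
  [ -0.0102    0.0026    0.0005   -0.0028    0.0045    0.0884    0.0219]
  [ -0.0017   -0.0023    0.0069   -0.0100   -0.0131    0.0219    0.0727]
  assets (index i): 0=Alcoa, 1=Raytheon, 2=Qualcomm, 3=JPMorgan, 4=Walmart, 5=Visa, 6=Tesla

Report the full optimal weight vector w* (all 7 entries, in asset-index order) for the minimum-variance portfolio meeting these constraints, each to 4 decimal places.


0.2490  0.2372  0.3872  -0.0340  0.0374  0.0169  0.1062

g=Σ⁻¹μ = [2.5657  1.8167  3.0643  0.5283  0.4461  0.4000  1.0972]
h=Σ⁻¹𝟙 = [35.9857  7.9677  17.1425  31.9660  7.9461  11.9104  15.4626]
a=μᵀg=1.148654  b=𝟙ᵀg=9.918300  c=𝟙ᵀh=128.381097  D=ac−b²=49.092818
λ₁=(c·0.133−b)/D = (128.381097·0.133−9.918300)/49.092818 = 0.145773
λ₂=(a−b·0.133)/D = (1.148654−9.918300·0.133)/49.092818 = -0.003473
w* = 0.145773·g + -0.003473·h:
  w_0 = 0.145773·2.5657 + -0.003473·35.9857 = 0.2490  (Alcoa)
  w_1 = 0.145773·1.8167 + -0.003473·7.9677 = 0.2372  (Raytheon)
  w_2 = 0.145773·3.0643 + -0.003473·17.1425 = 0.3872  (Qualcomm)
  w_3 = 0.145773·0.5283 + -0.003473·31.9660 = -0.0340  (JPMorgan)
  w_4 = 0.145773·0.4461 + -0.003473·7.9461 = 0.0374  (Walmart)
  w_5 = 0.145773·0.4000 + -0.003473·11.9104 = 0.0169  (Visa)
  w_6 = 0.145773·1.0972 + -0.003473·15.4626 = 0.1062  (Tesla)
Σw_i=1.0000  μᵀw=0.1330
σ²=wᵀΣw=λ₁·μ_p+λ₂ = 0.145773·0.133 + -0.003473 = 0.015915 ≈ 0.0159


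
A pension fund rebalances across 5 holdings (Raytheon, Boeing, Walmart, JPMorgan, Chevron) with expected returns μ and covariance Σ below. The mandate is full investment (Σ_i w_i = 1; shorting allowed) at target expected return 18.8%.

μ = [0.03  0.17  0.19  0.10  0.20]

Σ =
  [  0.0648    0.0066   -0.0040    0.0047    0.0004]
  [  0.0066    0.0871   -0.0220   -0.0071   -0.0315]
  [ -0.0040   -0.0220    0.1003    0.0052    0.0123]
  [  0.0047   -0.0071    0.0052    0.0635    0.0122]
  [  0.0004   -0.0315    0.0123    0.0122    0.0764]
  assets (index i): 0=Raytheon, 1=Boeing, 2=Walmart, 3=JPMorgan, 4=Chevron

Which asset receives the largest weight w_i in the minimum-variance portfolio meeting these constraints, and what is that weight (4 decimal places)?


Boeing (0.3867)

g=Σ⁻¹μ = [0.0968  3.9429  2.2512  1.1127  3.7029]
h=Σ⁻¹𝟙 = [13.0153  21.0272  12.2728  12.7337  17.6812]
a=μᵀg=1.952782  b=𝟙ᵀg=11.106532  c=𝟙ᵀh=76.730242  D=ac−b²=26.482361
λ₁=(c·0.188−b)/D = (76.730242·0.188−11.106532)/26.482361 = 0.125319
λ₂=(a−b·0.188)/D = (1.952782−11.106532·0.188)/26.482361 = -0.005107
w* = 0.125319·g + -0.005107·h:
  w_0 = 0.125319·0.0968 + -0.005107·13.0153 = -0.0543  (Raytheon)
  w_1 = 0.125319·3.9429 + -0.005107·21.0272 = 0.3867  (Boeing)
  w_2 = 0.125319·2.2512 + -0.005107·12.2728 = 0.2194  (Walmart)
  w_3 = 0.125319·1.1127 + -0.005107·12.7337 = 0.0744  (JPMorgan)
  w_4 = 0.125319·3.7029 + -0.005107·17.6812 = 0.3737  (Chevron)
Σw_i=1.0000  μᵀw=0.1880
σ²=wᵀΣw=λ₁·μ_p+λ₂ = 0.125319·0.188 + -0.005107 = 0.018453 ≈ 0.0185


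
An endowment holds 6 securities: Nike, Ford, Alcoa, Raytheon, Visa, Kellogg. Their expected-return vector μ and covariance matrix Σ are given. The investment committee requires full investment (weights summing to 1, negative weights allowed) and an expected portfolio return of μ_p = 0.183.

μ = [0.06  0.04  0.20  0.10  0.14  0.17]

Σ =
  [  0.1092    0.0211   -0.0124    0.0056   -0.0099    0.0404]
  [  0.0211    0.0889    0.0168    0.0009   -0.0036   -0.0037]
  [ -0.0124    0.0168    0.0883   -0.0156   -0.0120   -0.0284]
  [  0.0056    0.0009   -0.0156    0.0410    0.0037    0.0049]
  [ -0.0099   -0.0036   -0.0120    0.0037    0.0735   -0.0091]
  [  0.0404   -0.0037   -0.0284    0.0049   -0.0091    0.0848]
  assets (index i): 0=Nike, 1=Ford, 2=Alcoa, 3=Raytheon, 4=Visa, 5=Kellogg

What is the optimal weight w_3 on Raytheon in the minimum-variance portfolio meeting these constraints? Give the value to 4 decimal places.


0.1974

g=Σ⁻¹μ = [-0.2099  -0.1053  4.4482  3.4604  2.8814  3.6991]
h=Σ⁻¹𝟙 = [3.8781  7.0021  24.3257  28.9735  19.3108  18.7953]
a=μᵀg=2.251120  b=𝟙ᵀg=14.173960  c=𝟙ᵀh=102.285445  D=ac−b²=29.355670
λ₁=(c·0.183−b)/D = (102.285445·0.183−14.173960)/29.355670 = 0.154801
λ₂=(a−b·0.183)/D = (2.251120−14.173960·0.183)/29.355670 = -0.011675
w* = 0.154801·g + -0.011675·h:
  w_0 = 0.154801·-0.2099 + -0.011675·3.8781 = -0.0778  (Nike)
  w_1 = 0.154801·-0.1053 + -0.011675·7.0021 = -0.0980  (Ford)
  w_2 = 0.154801·4.4482 + -0.011675·24.3257 = 0.4046  (Alcoa)
  w_3 = 0.154801·3.4604 + -0.011675·28.9735 = 0.1974  (Raytheon)
  w_4 = 0.154801·2.8814 + -0.011675·19.3108 = 0.2206  (Visa)
  w_5 = 0.154801·3.6991 + -0.011675·18.7953 = 0.3532  (Kellogg)
Σw_i=1.0000  μᵀw=0.1830
σ²=wᵀΣw=λ₁·μ_p+λ₂ = 0.154801·0.183 + -0.011675 = 0.016654 ≈ 0.0167


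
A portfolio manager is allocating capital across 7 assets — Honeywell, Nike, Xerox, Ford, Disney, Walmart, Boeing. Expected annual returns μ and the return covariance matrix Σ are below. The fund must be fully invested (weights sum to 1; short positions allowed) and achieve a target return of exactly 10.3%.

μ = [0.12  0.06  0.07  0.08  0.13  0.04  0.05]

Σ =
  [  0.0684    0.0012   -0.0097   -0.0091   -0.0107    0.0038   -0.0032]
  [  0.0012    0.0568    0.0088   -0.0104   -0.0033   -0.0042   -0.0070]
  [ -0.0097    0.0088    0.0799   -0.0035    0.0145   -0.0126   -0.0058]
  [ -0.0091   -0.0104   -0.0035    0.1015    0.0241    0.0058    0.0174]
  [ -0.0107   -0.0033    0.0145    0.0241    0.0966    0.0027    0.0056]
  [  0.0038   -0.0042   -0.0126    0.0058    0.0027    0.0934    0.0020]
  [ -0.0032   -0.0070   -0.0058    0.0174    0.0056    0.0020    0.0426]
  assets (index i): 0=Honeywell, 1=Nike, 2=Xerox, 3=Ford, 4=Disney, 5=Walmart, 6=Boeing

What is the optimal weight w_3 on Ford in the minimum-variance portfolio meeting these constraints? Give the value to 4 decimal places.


0.0862

u=Σ⁻¹μ = [2.1801  1.2293  0.9621  0.6098  1.2491  0.4242  1.2373]
v=Σ⁻¹𝟙 = [19.0981  20.6578  15.2984  7.3945  7.2052  11.7010  25.8693]
a=μᵀu=0.692718  b=𝟙ᵀu=7.891874  c=𝟙ᵀv=107.224348  D=ac−b²=11.994518
λ₁=(c·0.103−b)/D = (107.224348·0.103−7.891874)/11.994518 = 0.262806
λ₂=(a−b·0.103)/D = (0.692718−7.891874·0.103)/11.994518 = -0.010017
w* = 0.262806·u + -0.010017·v:
  w_0 = 0.262806·2.1801 + -0.010017·19.0981 = 0.3816  (Honeywell)
  w_1 = 0.262806·1.2293 + -0.010017·20.6578 = 0.1161  (Nike)
  w_2 = 0.262806·0.9621 + -0.010017·15.2984 = 0.0996  (Xerox)
  w_3 = 0.262806·0.6098 + -0.010017·7.3945 = 0.0862  (Ford)
  w_4 = 0.262806·1.2491 + -0.010017·7.2052 = 0.2561  (Disney)
  w_5 = 0.262806·0.4242 + -0.010017·11.7010 = -0.0057  (Walmart)
  w_6 = 0.262806·1.2373 + -0.010017·25.8693 = 0.0660  (Boeing)
Σw_i=1.0000  μᵀw=0.1030
σ²=wᵀΣw=λ₁·μ_p+λ₂ = 0.262806·0.103 + -0.010017 = 0.017052 ≈ 0.0171


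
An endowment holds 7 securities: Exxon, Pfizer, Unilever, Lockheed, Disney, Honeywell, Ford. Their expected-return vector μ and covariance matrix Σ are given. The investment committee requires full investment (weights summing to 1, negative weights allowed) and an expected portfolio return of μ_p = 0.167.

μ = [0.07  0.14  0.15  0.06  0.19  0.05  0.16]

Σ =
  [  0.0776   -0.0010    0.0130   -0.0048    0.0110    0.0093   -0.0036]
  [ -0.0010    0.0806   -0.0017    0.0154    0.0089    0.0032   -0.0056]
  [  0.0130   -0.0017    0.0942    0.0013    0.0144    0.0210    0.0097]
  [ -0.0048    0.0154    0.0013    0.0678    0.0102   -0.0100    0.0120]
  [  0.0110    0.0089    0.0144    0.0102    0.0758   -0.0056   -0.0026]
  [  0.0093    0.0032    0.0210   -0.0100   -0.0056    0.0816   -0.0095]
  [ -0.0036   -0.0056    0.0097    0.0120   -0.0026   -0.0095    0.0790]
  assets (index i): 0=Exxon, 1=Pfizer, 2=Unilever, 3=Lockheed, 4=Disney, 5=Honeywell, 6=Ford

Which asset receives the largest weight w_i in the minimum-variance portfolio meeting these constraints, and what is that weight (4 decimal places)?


Disney (0.3409)

x=Σ⁻¹μ = [0.4843  1.6634  0.8364  -0.1044  2.2228  0.6768  2.2330]
y=Σ⁻¹𝟙 = [10.8021  9.7790  3.2395  11.3222  9.8009  13.4579  13.6670]
a=μᵀx=1.199416  b=𝟙ᵀx=8.012247  c=𝟙ᵀy=72.068612  D=ac−b²=22.244148
λ₁=(c·0.167−b)/D = (72.068612·0.167−8.012247)/22.244148 = 0.180866
λ₂=(a−b·0.167)/D = (1.199416−8.012247·0.167)/22.244148 = -0.006232
w* = 0.180866·x + -0.006232·y:
  w_0 = 0.180866·0.4843 + -0.006232·10.8021 = 0.0203  (Exxon)
  w_1 = 0.180866·1.6634 + -0.006232·9.7790 = 0.2399  (Pfizer)
  w_2 = 0.180866·0.8364 + -0.006232·3.2395 = 0.1311  (Unilever)
  w_3 = 0.180866·-0.1044 + -0.006232·11.3222 = -0.0894  (Lockheed)
  w_4 = 0.180866·2.2228 + -0.006232·9.8009 = 0.3409  (Disney)
  w_5 = 0.180866·0.6768 + -0.006232·13.4579 = 0.0385  (Honeywell)
  w_6 = 0.180866·2.2330 + -0.006232·13.6670 = 0.3187  (Ford)
Σw_i=1.0000  μᵀw=0.1670
σ²=wᵀΣw=λ₁·μ_p+λ₂ = 0.180866·0.167 + -0.006232 = 0.023972 ≈ 0.0240


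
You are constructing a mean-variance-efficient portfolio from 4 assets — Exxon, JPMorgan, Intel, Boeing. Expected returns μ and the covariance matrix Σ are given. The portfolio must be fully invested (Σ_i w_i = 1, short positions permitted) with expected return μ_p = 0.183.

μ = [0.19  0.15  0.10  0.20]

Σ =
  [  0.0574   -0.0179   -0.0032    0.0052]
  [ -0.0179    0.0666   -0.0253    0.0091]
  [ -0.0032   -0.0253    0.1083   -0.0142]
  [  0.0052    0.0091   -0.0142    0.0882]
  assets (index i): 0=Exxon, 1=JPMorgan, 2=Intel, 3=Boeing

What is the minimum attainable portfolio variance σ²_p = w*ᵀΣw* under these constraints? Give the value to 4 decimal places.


0.0223

x=Σ⁻¹μ = [4.5266  4.0620  2.2611  1.9456]
y=Σ⁻¹𝟙 = [26.0622  27.3985  17.6922  9.8229]
a=μᵀx=2.084597  b=𝟙ᵀx=12.795379  c=𝟙ᵀy=80.975717  D=ac−b²=5.079982
λ₁=(c·0.183−b)/D = (80.975717·0.183−12.795379)/5.079982 = 0.398265
λ₂=(a−b·0.183)/D = (2.084597−12.795379·0.183)/5.079982 = -0.050582
w* = 0.398265·x + -0.050582·y:
  w_0 = 0.398265·4.5266 + -0.050582·26.0622 = 0.4845  (Exxon)
  w_1 = 0.398265·4.0620 + -0.050582·27.3985 = 0.2319  (JPMorgan)
  w_2 = 0.398265·2.2611 + -0.050582·17.6922 = 0.0056  (Intel)
  w_3 = 0.398265·1.9456 + -0.050582·9.8229 = 0.2780  (Boeing)
Σw_i=1.0000  μᵀw=0.1830
σ²=wᵀΣw=λ₁·μ_p+λ₂ = 0.398265·0.183 + -0.050582 = 0.022300 ≈ 0.0223


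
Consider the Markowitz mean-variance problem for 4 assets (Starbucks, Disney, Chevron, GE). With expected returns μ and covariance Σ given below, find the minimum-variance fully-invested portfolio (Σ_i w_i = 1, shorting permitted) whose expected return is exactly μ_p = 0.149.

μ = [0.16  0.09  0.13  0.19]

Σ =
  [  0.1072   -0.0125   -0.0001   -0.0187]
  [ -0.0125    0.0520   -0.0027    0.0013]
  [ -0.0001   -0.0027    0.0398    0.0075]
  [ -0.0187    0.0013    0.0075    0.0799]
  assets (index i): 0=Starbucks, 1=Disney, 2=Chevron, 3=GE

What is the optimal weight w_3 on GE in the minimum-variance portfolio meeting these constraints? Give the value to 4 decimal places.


0.3135

p=Σ⁻¹μ = [2.2202  2.3528  2.9448  2.5829]
q=Σ⁻¹𝟙 = [14.4130  23.6251  24.2722  13.2261]
a=μᵀp=1.440555  b=𝟙ᵀp=10.100678  c=𝟙ᵀq=75.536336  D=ac−b²=6.790571
λ₁=(c·0.149−b)/D = (75.536336·0.149−10.100678)/6.790571 = 0.169976
λ₂=(a−b·0.149)/D = (1.440555−10.100678·0.149)/6.790571 = -0.009490
w* = 0.169976·p + -0.009490·q:
  w_0 = 0.169976·2.2202 + -0.009490·14.4130 = 0.2406  (Starbucks)
  w_1 = 0.169976·2.3528 + -0.009490·23.6251 = 0.1757  (Disney)
  w_2 = 0.169976·2.9448 + -0.009490·24.2722 = 0.2702  (Chevron)
  w_3 = 0.169976·2.5829 + -0.009490·13.2261 = 0.3135  (GE)
Σw_i=1.0000  μᵀw=0.1490
σ²=wᵀΣw=λ₁·μ_p+λ₂ = 0.169976·0.149 + -0.009490 = 0.015836 ≈ 0.0158
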